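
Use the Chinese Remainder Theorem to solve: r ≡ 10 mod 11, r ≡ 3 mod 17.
M = 11 × 17 = 187. M₁ = 17, y₁ ≡ 2 mod 11. M₂ = 11, y₂ ≡ 14 mod 17. r = 10×17×2 + 3×11×14 ≡ 54 mod 187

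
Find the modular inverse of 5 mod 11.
Since 11 is prime, by Fermat 5^(-1) ≡ 5^{9} ≡ 9 (mod 11). Verify: 5 × 9 = 45 ≡ 1 (mod 11)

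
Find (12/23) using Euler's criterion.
(12/23) = 12^{11} mod 23 = 1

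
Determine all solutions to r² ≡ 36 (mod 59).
The square roots of 36 mod 59 are 53 and 6. Verify: 53² = 2809 ≡ 36 (mod 59)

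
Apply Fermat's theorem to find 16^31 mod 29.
By Fermat: 16^{28} ≡ 1 mod 29. So 16^{31} = 16^{28} · 16^{3} ≡ 16^{3} ≡ 7 mod 29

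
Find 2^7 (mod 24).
By repeated squaring (mod 24): 2^{1}≡2, 2^{2}≡4, 2^{4}≡16. Then 2^{7} = 2^{4+2+1} ≡ 16 × 4 × 2 ≡ 8 (mod 24)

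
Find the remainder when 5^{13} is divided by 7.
By Fermat: 5^{6} ≡ 1 (mod 7). 13 = 2×6 + 1. So 5^{13} ≡ 5^{1} ≡ 5 (mod 7)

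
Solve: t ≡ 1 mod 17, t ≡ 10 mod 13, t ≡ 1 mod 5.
M = 17 × 13 × 5 = 1105. M₁ = 65, y₁ ≡ 11 mod 17. M₂ = 85, y₂ ≡ 2 mod 13. M₃ = 221, y₃ ≡ 1 mod 5. t = 1×65×11 + 10×85×2 + 1×221×1 ≡ 426 mod 1105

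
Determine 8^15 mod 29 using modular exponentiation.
By repeated squaring mod 29: 8^{1}≡8, 8^{2}≡6, 8^{4}≡7, 8^{8}≡20. Then 8^{15} = 8^{8+4+2+1} ≡ 20 × 7 × 6 × 8 ≡ 21 mod 29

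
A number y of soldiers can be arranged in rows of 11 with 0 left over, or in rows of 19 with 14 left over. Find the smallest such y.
M = 11 × 19 = 209. M₁ = 19, y₁ ≡ 7 (mod 11). M₂ = 11, y₂ ≡ 7 (mod 19). y = 0×19×7 + 14×11×7 ≡ 33 (mod 209)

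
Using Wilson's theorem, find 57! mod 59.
(58)! = (57)! × (58) ≡ -1 mod 59. So (57)! ≡ -1 × (58)^(-1) ≡ (-1)×(-1) = 1 mod 59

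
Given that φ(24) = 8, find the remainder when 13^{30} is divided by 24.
By Euler: 13^{8} ≡ 1 mod 24 since gcd(13, 24) = 1. 30 = 3×8 + 6. So 13^{30} ≡ 13^{6} ≡ 1 mod 24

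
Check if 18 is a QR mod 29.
By Euler's criterion: 18^{14} ≡ 28 (mod 29). Since this equals -1 (≡ 28), 18 is not a QR.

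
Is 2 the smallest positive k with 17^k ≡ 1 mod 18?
Powers of 17 mod 18: 17^1≡17, 17^2≡1. First k with 17^k≡1 is k=2. Yes, ord_18(17) = 2.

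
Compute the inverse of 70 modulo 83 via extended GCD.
Extended GCD: 70(-32) + 83(27) = 1. So 70^(-1) ≡ -32 ≡ 51 (mod 83). Verify: 70 × 51 = 3570 ≡ 1 (mod 83)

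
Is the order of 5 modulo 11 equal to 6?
Powers of 5 mod 11: 5^1≡5, 5^2≡3, 5^3≡4, 5^4≡9, 5^5≡1. Already 5^5≡1, so the order is 5 < 6. No, the actual order is 5.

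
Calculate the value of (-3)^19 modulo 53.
By repeated squaring (mod 53): (-3)^{1}≡50, (-3)^{2}≡9, (-3)^{4}≡28, (-3)^{8}≡42, (-3)^{16}≡15. Then (-3)^{19} = (-3)^{16+2+1} ≡ 15 × 9 × 50 ≡ 19 (mod 53)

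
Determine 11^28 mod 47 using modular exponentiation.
By repeated squaring (mod 47): 11^{1}≡11, 11^{2}≡27, 11^{4}≡24, 11^{8}≡12, 11^{16}≡3. Then 11^{28} = 11^{16+8+4} ≡ 3 × 12 × 24 ≡ 18 (mod 47)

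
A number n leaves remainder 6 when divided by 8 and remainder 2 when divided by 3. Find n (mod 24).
M = 8 × 3 = 24. M₁ = 3, y₁ ≡ 3 (mod 8). M₂ = 8, y₂ ≡ 2 (mod 3). n = 6×3×3 + 2×8×2 ≡ 14 (mod 24)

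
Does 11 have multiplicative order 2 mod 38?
Powers of 11 mod 38: 11^1≡11, 11^2≡7, 11^3≡1. 11^2≡7≢1, so ord ≠ 2. No, the actual order is 3.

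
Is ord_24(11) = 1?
Powers of 11 mod 24: 11^1≡11, 11^2≡1. 11^1≡11≢1, so ord ≠ 1. No, the actual order is 2.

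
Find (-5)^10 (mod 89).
By repeated squaring (mod 89): (-5)^{1}≡84, (-5)^{2}≡25, (-5)^{4}≡2, (-5)^{8}≡4. Then (-5)^{10} = (-5)^{8+2} ≡ 4 × 25 ≡ 11 (mod 89)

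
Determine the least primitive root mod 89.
g = 3. For each prime q|88: 3^{44}≡88, 3^{8}≡64, none ≡ 1, so ord_89(3) = 88 and 3 is a primitive root.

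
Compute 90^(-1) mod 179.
Since 179 is prime, by Fermat 90^(-1) ≡ 90^{177} ≡ 2 mod 179. Verify: 90 × 2 = 180 ≡ 1 mod 179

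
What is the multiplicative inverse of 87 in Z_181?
Since 181 is prime, by Fermat 87^(-1) ≡ 87^{179} ≡ 129 (mod 181). Verify: 87 × 129 = 11223 ≡ 1 (mod 181)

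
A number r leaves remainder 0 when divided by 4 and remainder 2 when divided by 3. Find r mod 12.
M = 4 × 3 = 12. M₁ = 3, y₁ ≡ 3 mod 4. M₂ = 4, y₂ ≡ 1 mod 3. r = 0×3×3 + 2×4×1 ≡ 8 mod 12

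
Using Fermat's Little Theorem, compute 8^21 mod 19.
By Fermat: 8^{18} ≡ 1 (mod 19). So 8^{21} = 8^{18} · 8^{3} ≡ 8^{3} ≡ 18 (mod 19)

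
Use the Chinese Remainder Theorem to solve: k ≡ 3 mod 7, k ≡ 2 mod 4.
M = 7 × 4 = 28. M₁ = 4, y₁ ≡ 2 mod 7. M₂ = 7, y₂ ≡ 3 mod 4. k = 3×4×2 + 2×7×3 ≡ 10 mod 28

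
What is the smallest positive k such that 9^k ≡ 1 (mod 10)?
Powers of 9 mod 10: 9^1≡9, 9^2≡1. ord_10(9) = 2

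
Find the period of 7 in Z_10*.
Powers of 7 mod 10: 7^1≡7, 7^2≡9, 7^3≡3, 7^4≡1. ord_10(7) = 4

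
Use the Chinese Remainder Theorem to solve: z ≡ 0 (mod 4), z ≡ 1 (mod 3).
M = 4 × 3 = 12. M₁ = 3, y₁ ≡ 3 (mod 4). M₂ = 4, y₂ ≡ 1 (mod 3). z = 0×3×3 + 1×4×1 ≡ 4 (mod 12)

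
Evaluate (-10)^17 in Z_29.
By repeated squaring (mod 29): (-10)^{1}≡19, (-10)^{2}≡13, (-10)^{4}≡24, (-10)^{8}≡25, (-10)^{16}≡16. Then (-10)^{17} = (-10)^{16+1} ≡ 16 × 19 ≡ 14 (mod 29)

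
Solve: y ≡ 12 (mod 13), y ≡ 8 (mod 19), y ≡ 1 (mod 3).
M = 13 × 19 × 3 = 741. M₁ = 57, y₁ ≡ 8 (mod 13). M₂ = 39, y₂ ≡ 1 (mod 19). M₃ = 247, y₃ ≡ 1 (mod 3). y = 12×57×8 + 8×39×1 + 1×247×1 ≡ 103 (mod 741)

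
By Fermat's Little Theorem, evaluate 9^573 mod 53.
By Fermat: 9^{52} ≡ 1 mod 53. 573 ≡ 1 mod 52. So 9^{573} ≡ 9^{1} ≡ 9 mod 53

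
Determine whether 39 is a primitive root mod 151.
39^{75} ≡ 1 mod 151 and 75 < 150, so ord_151(39) = 75 ≠ 150 and 39 is not a primitive root.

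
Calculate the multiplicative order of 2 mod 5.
Powers of 2 mod 5: 2^1≡2, 2^2≡4, 2^3≡3, 2^4≡1. ord_5(2) = 4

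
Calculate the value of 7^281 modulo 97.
Using Fermat: 7^{96} ≡ 1 mod 97. 281 ≡ 89 mod 96. So 7^{281} ≡ 7^{89} ≡ 15 mod 97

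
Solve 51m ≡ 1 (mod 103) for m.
Since 103 is prime, by Fermat 51^(-1) ≡ 51^{101} ≡ 101 (mod 103). Verify: 51 × 101 = 5151 ≡ 1 (mod 103)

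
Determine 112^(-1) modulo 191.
Since 191 is prime, by Fermat 112^(-1) ≡ 112^{189} ≡ 29 (mod 191). Verify: 112 × 29 = 3248 ≡ 1 (mod 191)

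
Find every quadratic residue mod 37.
Quadratic residues modulo 37: {1, 3, 4, 7, 9, 10, 11, 12, 16, 21, 25, 26, 27, 28, 30, 33, 34, 36}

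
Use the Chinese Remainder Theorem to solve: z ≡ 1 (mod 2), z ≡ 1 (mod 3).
M = 2 × 3 = 6. M₁ = 3, y₁ ≡ 1 (mod 2). M₂ = 2, y₂ ≡ 2 (mod 3). z = 1×3×1 + 1×2×2 ≡ 1 (mod 6)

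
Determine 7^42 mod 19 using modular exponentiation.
Using Fermat: 7^{18} ≡ 1 (mod 19). 42 ≡ 6 (mod 18). So 7^{42} ≡ 7^{6} ≡ 1 (mod 19)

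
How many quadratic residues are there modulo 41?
The squaring map on Z_41* is 2-to-1, so there are (40)/2 = 20 QRs.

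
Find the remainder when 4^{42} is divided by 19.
By Fermat: 4^{18} ≡ 1 mod 19. 42 = 2×18 + 6. So 4^{42} ≡ 4^{6} ≡ 11 mod 19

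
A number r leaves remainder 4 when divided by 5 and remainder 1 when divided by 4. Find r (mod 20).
M = 5 × 4 = 20. M₁ = 4, y₁ ≡ 4 (mod 5). M₂ = 5, y₂ ≡ 1 (mod 4). r = 4×4×4 + 1×5×1 ≡ 9 (mod 20)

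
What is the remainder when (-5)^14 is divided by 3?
Using Fermat: (-5)^{2} ≡ 1 mod 3. 14 ≡ 0 mod 2. So (-5)^{14} ≡ (-5)^{0} ≡ 1 mod 3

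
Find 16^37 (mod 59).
By repeated squaring (mod 59): 16^{1}≡16, 16^{2}≡20, 16^{4}≡46, 16^{8}≡51, 16^{16}≡5, 16^{32}≡25. Then 16^{37} = 16^{32+4+1} ≡ 25 × 46 × 16 ≡ 51 (mod 59)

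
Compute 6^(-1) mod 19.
Since 19 is prime, by Fermat 6^(-1) ≡ 6^{17} ≡ 16 mod 19. Verify: 6 × 16 = 96 ≡ 1 mod 19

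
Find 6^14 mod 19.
By repeated squaring mod 19: 6^{1}≡6, 6^{2}≡17, 6^{4}≡4, 6^{8}≡16. Then 6^{14} = 6^{8+4+2} ≡ 16 × 4 × 17 ≡ 5 mod 19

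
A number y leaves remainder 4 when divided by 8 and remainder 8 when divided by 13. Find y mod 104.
M = 8 × 13 = 104. M₁ = 13, y₁ ≡ 5 mod 8. M₂ = 8, y₂ ≡ 5 mod 13. y = 4×13×5 + 8×8×5 ≡ 60 mod 104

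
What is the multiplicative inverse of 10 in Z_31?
Since 31 is prime, by Fermat 10^(-1) ≡ 10^{29} ≡ 28 (mod 31). Verify: 10 × 28 = 280 ≡ 1 (mod 31)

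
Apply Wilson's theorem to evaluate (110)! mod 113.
(112)! = (110)! × (111) × (112) ≡ -1 mod 113. So (110)! ≡ -1 × [(112)(111)]^(-1) ≡ 56 mod 113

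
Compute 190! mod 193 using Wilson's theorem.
(192)! = (190)! × (191) × (192) ≡ -1 mod 193. So (190)! ≡ -1 × [(192)(191)]^(-1) ≡ 96 mod 193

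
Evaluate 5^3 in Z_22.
5^{3} = 125 ≡ 15 (mod 22)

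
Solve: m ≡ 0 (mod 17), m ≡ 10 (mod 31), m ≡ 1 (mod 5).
M = 17 × 31 × 5 = 2635. M₁ = 155, y₁ ≡ 9 (mod 17). M₂ = 85, y₂ ≡ 27 (mod 31). M₃ = 527, y₃ ≡ 3 (mod 5). m = 0×155×9 + 10×85×27 + 1×527×3 ≡ 816 (mod 2635)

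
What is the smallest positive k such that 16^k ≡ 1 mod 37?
Powers of 16 mod 37: 16^1≡16, 16^2≡34, 16^3≡26, 16^4≡9, 16^5≡33, 16^6≡10, 16^7≡12, 16^8≡7, 16^9≡1. Order = 9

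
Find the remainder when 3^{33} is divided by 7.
By Fermat: 3^{6} ≡ 1 (mod 7). 33 = 5×6 + 3. So 3^{33} ≡ 3^{3} ≡ 6 (mod 7)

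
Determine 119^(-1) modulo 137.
Since 137 is prime, by Fermat 119^(-1) ≡ 119^{135} ≡ 38 (mod 137). Verify: 119 × 38 = 4522 ≡ 1 (mod 137)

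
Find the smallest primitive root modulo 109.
g = 6. For each prime q|108: 6^{54}≡108, 6^{36}≡63, none ≡ 1, so ord_109(6) = 108 and 6 is a primitive root.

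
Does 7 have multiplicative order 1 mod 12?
Powers of 7 mod 12: 7^1≡7, 7^2≡1. 7^1≡7≢1, so ord ≠ 1. No, the actual order is 2.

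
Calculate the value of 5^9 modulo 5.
By repeated squaring (mod 5): 5^{1}≡0, 5^{2}≡0, 5^{4}≡0, 5^{8}≡0. Then 5^{9} = 5^{8+1} ≡ 0 × 0 ≡ 0 (mod 5)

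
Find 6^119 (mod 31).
Using Fermat: 6^{30} ≡ 1 (mod 31). 119 ≡ 29 (mod 30). So 6^{119} ≡ 6^{29} ≡ 26 (mod 31)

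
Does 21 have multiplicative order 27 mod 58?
Powers of 21 mod 58: 21^1≡21, 21^2≡35, 21^3≡39, 21^4≡7, 21^5≡31, 21^6≡13, 21^7≡41, 21^8≡49, 21^9≡43, 21^10≡33, 21^11≡55, 21^12≡53, 21^13≡11, 21^14≡57, 21^15≡37, 21^16≡23, 21^17≡19, 21^18≡51, 21^19≡27, 21^20≡45, 21^21≡17, 21^22≡9, 21^23≡15, 21^24≡25, 21^25≡3, 21^26≡5, 21^27≡47, 21^28≡1. 21^27≡47≢1, so ord ≠ 27. No, the actual order is 28.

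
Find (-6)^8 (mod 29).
By repeated squaring (mod 29): (-6)^{1}≡23, (-6)^{2}≡7, (-6)^{4}≡20, (-6)^{8}≡23. So (-6)^{8} ≡ 23 (mod 29)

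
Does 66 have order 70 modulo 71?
66^{10} ≡ 1 mod 71 and 10 < 70, so ord_71(66) = 10 ≠ 70 and 66 is not a primitive root.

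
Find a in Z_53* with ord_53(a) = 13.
10 has order 13 mod 53 since 10^{13} ≡ 1 mod 53 and no smaller power works.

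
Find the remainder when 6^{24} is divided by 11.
By Fermat: 6^{10} ≡ 1 mod 11. 24 = 2×10 + 4. So 6^{24} ≡ 6^{4} ≡ 9 mod 11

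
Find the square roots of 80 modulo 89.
The square roots of 80 mod 89 are 13 and 76. Verify: 13² = 169 ≡ 80 mod 89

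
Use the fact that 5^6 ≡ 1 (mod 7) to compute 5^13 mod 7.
By Fermat: 5^{6} ≡ 1 (mod 7). 13 = 2×6 + 1. So 5^{13} ≡ 5^{1} ≡ 5 (mod 7)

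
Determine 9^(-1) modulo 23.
Since 23 is prime, by Fermat 9^(-1) ≡ 9^{21} ≡ 18 (mod 23). Verify: 9 × 18 = 162 ≡ 1 (mod 23)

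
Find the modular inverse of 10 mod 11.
Since 11 is prime, by Fermat 10^(-1) ≡ 10^{9} ≡ 10 mod 11. Verify: 10 × 10 = 100 ≡ 1 mod 11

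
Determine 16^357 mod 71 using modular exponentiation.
Using Fermat: 16^{70} ≡ 1 mod 71. 357 ≡ 7 mod 70. So 16^{357} ≡ 16^{7} ≡ 5 mod 71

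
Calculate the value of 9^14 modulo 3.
By repeated squaring (mod 3): 9^{1}≡0, 9^{2}≡0, 9^{4}≡0, 9^{8}≡0. Then 9^{14} = 9^{8+4+2} ≡ 0 × 0 × 0 ≡ 0 (mod 3)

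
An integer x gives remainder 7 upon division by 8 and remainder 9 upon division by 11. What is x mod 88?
M = 8 × 11 = 88. M₁ = 11, y₁ ≡ 3 mod 8. M₂ = 8, y₂ ≡ 7 mod 11. x = 7×11×3 + 9×8×7 ≡ 31 mod 88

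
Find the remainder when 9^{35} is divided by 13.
By Fermat: 9^{12} ≡ 1 mod 13. 35 = 2×12 + 11. So 9^{35} ≡ 9^{11} ≡ 3 mod 13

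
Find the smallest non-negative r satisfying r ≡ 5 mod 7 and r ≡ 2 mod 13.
M = 7 × 13 = 91. M₁ = 13, y₁ ≡ 6 mod 7. M₂ = 7, y₂ ≡ 2 mod 13. r = 5×13×6 + 2×7×2 ≡ 54 mod 91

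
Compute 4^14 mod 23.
By repeated squaring (mod 23): 4^{1}≡4, 4^{2}≡16, 4^{4}≡3, 4^{8}≡9. Then 4^{14} = 4^{8+4+2} ≡ 9 × 3 × 16 ≡ 18 (mod 23)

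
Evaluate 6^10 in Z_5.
Using Fermat: 6^{4} ≡ 1 (mod 5). 10 ≡ 2 (mod 4). So 6^{10} ≡ 6^{2} ≡ 1 (mod 5)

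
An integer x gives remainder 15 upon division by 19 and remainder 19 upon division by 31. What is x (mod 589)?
M = 19 × 31 = 589. M₁ = 31, y₁ ≡ 8 (mod 19). M₂ = 19, y₂ ≡ 18 (mod 31). x = 15×31×8 + 19×19×18 ≡ 205 (mod 589)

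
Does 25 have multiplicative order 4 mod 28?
Powers of 25 mod 28: 25^1≡25, 25^2≡9, 25^3≡1. Already 25^3≡1, so the order is 3 < 4. No, the actual order is 3.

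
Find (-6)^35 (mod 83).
By repeated squaring (mod 83): (-6)^{1}≡77, (-6)^{2}≡36, (-6)^{4}≡51, (-6)^{8}≡28, (-6)^{16}≡37, (-6)^{32}≡41. Then (-6)^{35} = (-6)^{32+2+1} ≡ 41 × 36 × 77 ≡ 25 (mod 83)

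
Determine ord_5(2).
Powers of 2 mod 5: 2^1≡2, 2^2≡4, 2^3≡3, 2^4≡1. So the order of 2 is 4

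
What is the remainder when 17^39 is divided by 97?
By repeated squaring mod 97: 17^{1}≡17, 17^{2}≡95, 17^{4}≡4, 17^{8}≡16, 17^{16}≡62, 17^{32}≡61. Then 17^{39} = 17^{32+4+2+1} ≡ 61 × 4 × 95 × 17 ≡ 46 mod 97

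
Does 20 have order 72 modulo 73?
ord_73(20) divides 72. For each prime q|72: 20^{36}≡72, 20^{24}≡64, none ≡ 1. So 20 has order 72 and is a primitive root mod 73.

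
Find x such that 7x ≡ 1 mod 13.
Since 13 is prime, by Fermat 7^(-1) ≡ 7^{11} ≡ 2 mod 13. Verify: 7 × 2 = 14 ≡ 1 mod 13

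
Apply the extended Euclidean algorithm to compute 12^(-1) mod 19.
Extended GCD: 12(8) + 19(-5) = 1. So 12^(-1) ≡ 8 mod 19. Verify: 12 × 8 = 96 ≡ 1 mod 19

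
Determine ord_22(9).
Powers of 9 mod 22: 9^1≡9, 9^2≡15, 9^3≡3, 9^4≡5, 9^5≡1. So the order of 9 is 5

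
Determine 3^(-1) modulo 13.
Since 13 is prime, by Fermat 3^(-1) ≡ 3^{11} ≡ 9 mod 13. Verify: 3 × 9 = 27 ≡ 1 mod 13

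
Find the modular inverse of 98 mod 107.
Since 107 is prime, by Fermat 98^(-1) ≡ 98^{105} ≡ 95 (mod 107). Verify: 98 × 95 = 9310 ≡ 1 (mod 107)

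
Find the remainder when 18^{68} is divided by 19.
By Fermat: 18^{18} ≡ 1 mod 19. 68 = 3×18 + 14. So 18^{68} ≡ 18^{14} ≡ 1 mod 19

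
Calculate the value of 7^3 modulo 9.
7^{3} = 343 ≡ 1 mod 9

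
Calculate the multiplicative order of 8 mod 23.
Powers of 8 mod 23: 8^1≡8, 8^2≡18, 8^3≡6, 8^4≡2, 8^5≡16, 8^6≡13, 8^7≡12, 8^8≡4, 8^9≡9, 8^10≡3, 8^11≡1. So the order of 8 is 11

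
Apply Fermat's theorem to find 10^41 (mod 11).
By Fermat: 10^{10} ≡ 1 (mod 11). 41 = 4×10 + 1. So 10^{41} ≡ 10^{1} ≡ 10 (mod 11)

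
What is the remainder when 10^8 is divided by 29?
By repeated squaring (mod 29): 10^{1}≡10, 10^{2}≡13, 10^{4}≡24, 10^{8}≡25. So 10^{8} ≡ 25 (mod 29)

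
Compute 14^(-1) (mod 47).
Since 47 is prime, by Fermat 14^(-1) ≡ 14^{45} ≡ 37 (mod 47). Verify: 14 × 37 = 518 ≡ 1 (mod 47)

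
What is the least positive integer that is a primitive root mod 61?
g = 2. Powers: [2, 4, 8, 16, 32, 3, 6, ...] generates all 60 non-zero residues.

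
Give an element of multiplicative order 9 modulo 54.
7 has order 9 mod 54 since 7^{9} ≡ 1 mod 54 and no smaller power works.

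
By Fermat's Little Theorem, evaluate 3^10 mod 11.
By Fermat's Little Theorem, 3^{10} ≡ 1 mod 11 since 11 is prime and gcd(3, 11) = 1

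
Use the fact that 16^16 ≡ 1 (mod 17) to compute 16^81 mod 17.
By Fermat: 16^{16} ≡ 1 (mod 17). 81 = 5×16 + 1. So 16^{81} ≡ 16^{1} ≡ 16 (mod 17)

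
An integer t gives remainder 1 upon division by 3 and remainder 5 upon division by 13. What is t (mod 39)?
M = 3 × 13 = 39. M₁ = 13, y₁ ≡ 1 (mod 3). M₂ = 3, y₂ ≡ 9 (mod 13). t = 1×13×1 + 5×3×9 ≡ 31 (mod 39)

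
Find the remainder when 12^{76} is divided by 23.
By Fermat: 12^{22} ≡ 1 mod 23. 76 = 3×22 + 10. So 12^{76} ≡ 12^{10} ≡ 2 mod 23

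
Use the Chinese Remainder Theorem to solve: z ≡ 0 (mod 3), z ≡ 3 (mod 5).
M = 3 × 5 = 15. M₁ = 5, y₁ ≡ 2 (mod 3). M₂ = 3, y₂ ≡ 2 (mod 5). z = 0×5×2 + 3×3×2 ≡ 3 (mod 15)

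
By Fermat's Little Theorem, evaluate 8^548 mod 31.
By Fermat: 8^{30} ≡ 1 (mod 31). 548 ≡ 8 (mod 30). So 8^{548} ≡ 8^{8} ≡ 16 (mod 31)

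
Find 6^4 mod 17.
6^{4} = 1296 ≡ 4 mod 17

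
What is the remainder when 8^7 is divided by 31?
By repeated squaring mod 31: 8^{1}≡8, 8^{2}≡2, 8^{4}≡4. Then 8^{7} = 8^{4+2+1} ≡ 4 × 2 × 8 ≡ 2 mod 31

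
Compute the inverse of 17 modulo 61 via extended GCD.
Extended GCD: 17(18) + 61(-5) = 1. So 17^(-1) ≡ 18 (mod 61). Verify: 17 × 18 = 306 ≡ 1 (mod 61)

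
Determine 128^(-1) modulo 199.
Since 199 is prime, by Fermat 128^(-1) ≡ 128^{197} ≡ 14 (mod 199). Verify: 128 × 14 = 1792 ≡ 1 (mod 199)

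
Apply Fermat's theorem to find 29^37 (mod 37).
By Fermat: 29^{36} ≡ 1 (mod 37). So 29^{37} = 29^{36} · 29^{1} ≡ 29^{1} ≡ 29 (mod 37)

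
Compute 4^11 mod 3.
Using Fermat: 4^{2} ≡ 1 mod 3. 11 ≡ 1 mod 2. So 4^{11} ≡ 4^{1} ≡ 1 mod 3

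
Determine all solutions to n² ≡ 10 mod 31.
The square roots of 10 mod 31 are 14 and 17. Verify: 14² = 196 ≡ 10 mod 31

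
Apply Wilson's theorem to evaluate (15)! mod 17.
(16)! = (15)! × (16) ≡ -1 mod 17. So (15)! ≡ -1 × (16)^(-1) ≡ (-1)×(-1) = 1 mod 17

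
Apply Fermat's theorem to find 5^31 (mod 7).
By Fermat: 5^{6} ≡ 1 (mod 7). 31 = 5×6 + 1. So 5^{31} ≡ 5^{1} ≡ 5 (mod 7)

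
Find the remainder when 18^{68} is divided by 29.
By Fermat: 18^{28} ≡ 1 (mod 29). 68 = 2×28 + 12. So 18^{68} ≡ 18^{12} ≡ 23 (mod 29)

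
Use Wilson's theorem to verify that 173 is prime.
(172)! mod 173 = 172. Since this equals -1 mod 173, Wilson confirms 173 is prime.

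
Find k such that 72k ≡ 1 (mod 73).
Since 73 is prime, by Fermat 72^(-1) ≡ 72^{71} ≡ 72 (mod 73). Verify: 72 × 72 = 5184 ≡ 1 (mod 73)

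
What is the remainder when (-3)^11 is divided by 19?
By repeated squaring (mod 19): (-3)^{1}≡16, (-3)^{2}≡9, (-3)^{4}≡5, (-3)^{8}≡6. Then (-3)^{11} = (-3)^{8+2+1} ≡ 6 × 9 × 16 ≡ 9 (mod 19)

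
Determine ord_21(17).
Powers of 17 mod 21: 17^1≡17, 17^2≡16, 17^3≡20, 17^4≡4, 17^5≡5, 17^6≡1. ord_21(17) = 6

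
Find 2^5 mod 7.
By repeated squaring mod 7: 2^{1}≡2, 2^{2}≡4, 2^{4}≡2. Then 2^{5} = 2^{4+1} ≡ 2 × 2 ≡ 4 mod 7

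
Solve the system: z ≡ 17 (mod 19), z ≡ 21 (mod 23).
M = 19 × 23 = 437. M₁ = 23, y₁ ≡ 5 (mod 19). M₂ = 19, y₂ ≡ 17 (mod 23). z = 17×23×5 + 21×19×17 ≡ 435 (mod 437)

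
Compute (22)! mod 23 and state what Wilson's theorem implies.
(22)! mod 23 = 22. Since this equals -1 mod 23, Wilson confirms 23 is prime.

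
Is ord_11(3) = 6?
Powers of 3 mod 11: 3^1≡3, 3^2≡9, 3^3≡5, 3^4≡4, 3^5≡1. Already 3^5≡1, so the order is 5 < 6. No, the actual order is 5.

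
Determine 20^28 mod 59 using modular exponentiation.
By repeated squaring mod 59: 20^{1}≡20, 20^{2}≡46, 20^{4}≡51, 20^{8}≡5, 20^{16}≡25. Then 20^{28} = 20^{16+8+4} ≡ 25 × 5 × 51 ≡ 3 mod 59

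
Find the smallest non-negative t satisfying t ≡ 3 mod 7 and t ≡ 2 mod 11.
M = 7 × 11 = 77. M₁ = 11, y₁ ≡ 2 mod 7. M₂ = 7, y₂ ≡ 8 mod 11. t = 3×11×2 + 2×7×8 ≡ 24 mod 77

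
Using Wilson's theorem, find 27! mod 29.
(28)! = (27)! × (28) ≡ -1 (mod 29). So (27)! ≡ -1 × (28)^(-1) ≡ (-1)×(-1) = 1 (mod 29)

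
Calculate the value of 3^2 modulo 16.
3^{2} = 9 ≡ 9 mod 16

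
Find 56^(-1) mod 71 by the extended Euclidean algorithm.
Extended GCD: 56(-19) + 71(15) = 1. So 56^(-1) ≡ -19 ≡ 52 mod 71. Verify: 56 × 52 = 2912 ≡ 1 mod 71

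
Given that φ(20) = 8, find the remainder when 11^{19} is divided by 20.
By Euler: 11^{8} ≡ 1 (mod 20) since gcd(11, 20) = 1. 19 = 2×8 + 3. So 11^{19} ≡ 11^{3} ≡ 11 (mod 20)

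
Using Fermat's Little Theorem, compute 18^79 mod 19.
By Fermat: 18^{18} ≡ 1 (mod 19). 79 = 4×18 + 7. So 18^{79} ≡ 18^{7} ≡ 18 (mod 19)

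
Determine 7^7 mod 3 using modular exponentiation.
Using Fermat: 7^{2} ≡ 1 (mod 3). 7 ≡ 1 (mod 2). So 7^{7} ≡ 7^{1} ≡ 1 (mod 3)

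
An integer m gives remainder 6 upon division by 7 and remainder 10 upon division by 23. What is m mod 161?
M = 7 × 23 = 161. M₁ = 23, y₁ ≡ 4 mod 7. M₂ = 7, y₂ ≡ 10 mod 23. m = 6×23×4 + 10×7×10 ≡ 125 mod 161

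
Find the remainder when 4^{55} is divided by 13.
By Fermat: 4^{12} ≡ 1 mod 13. 55 = 4×12 + 7. So 4^{55} ≡ 4^{7} ≡ 4 mod 13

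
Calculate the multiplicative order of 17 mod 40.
Powers of 17 mod 40: 17^1≡17, 17^2≡9, 17^3≡33, 17^4≡1. Order = 4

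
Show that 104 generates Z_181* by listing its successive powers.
104^1, 104^2, ..., 104^{180} mod 181: [104, 137, 130, 126, 72, 67, 90, 129, 22, 116, 118, 145, 57, 136, 26, 170, 123, 122, 18, 62, 113, 168, 96, 29, 120, 172, 150, 34, 97, 133, 76, 121, 95, 106, 164, 42, 24, 143, 30, 43, 128, 99, 160, 169, 19, 166, 69, 117, 41, 101, 6, 81, 98, 56, 32, 70, 40, 178, 50, 132, 153, 165, 146, 161, 92, 156, 115, 14, 8, 108, 10, 135, 103, 33, 174, 177, 127, 176, 23, 39, 74, 94, 2, 27, 93, 79, 71, 144, 134, 180, 77, 44, 51, 55, 109, 114, 91, 52, 159, 65, 63, 36, 124, 45, 155, 11, 58, 59, 163, 119, 68, 13, 85, 152, 61, 9, 31, 147, 84, 48, 105, 60, 86, 75, 17, 139, 157, 38, 151, 138, 53, 82, 21, 12, 162, 15, 112, 64, 140, 80, 175, 100, 83, 125, 149, 111, 141, 3, 131, 49, 28, 16, 35, 20, 89, 25, 66, 167, 173, 73, 171, 46, 78, 148, 7, 4, 54, 5, 158, 142, 107, 87, 179, 154, 88, 102, 110, 37, 47, 1]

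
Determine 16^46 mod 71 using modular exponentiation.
By repeated squaring (mod 71): 16^{1}≡16, 16^{2}≡43, 16^{4}≡3, 16^{8}≡9, 16^{16}≡10, 16^{32}≡29. Then 16^{46} = 16^{32+8+4+2} ≡ 29 × 9 × 3 × 43 ≡ 15 (mod 71)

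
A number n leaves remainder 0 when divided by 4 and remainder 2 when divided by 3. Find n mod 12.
M = 4 × 3 = 12. M₁ = 3, y₁ ≡ 3 mod 4. M₂ = 4, y₂ ≡ 1 mod 3. n = 0×3×3 + 2×4×1 ≡ 8 mod 12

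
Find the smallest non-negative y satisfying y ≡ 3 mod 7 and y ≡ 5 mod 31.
M = 7 × 31 = 217. M₁ = 31, y₁ ≡ 5 mod 7. M₂ = 7, y₂ ≡ 9 mod 31. y = 3×31×5 + 5×7×9 ≡ 129 mod 217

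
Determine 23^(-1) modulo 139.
Since 139 is prime, by Fermat 23^(-1) ≡ 23^{137} ≡ 133 mod 139. Verify: 23 × 133 = 3059 ≡ 1 mod 139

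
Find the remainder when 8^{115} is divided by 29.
By Fermat: 8^{28} ≡ 1 mod 29. 115 = 4×28 + 3. So 8^{115} ≡ 8^{3} ≡ 19 mod 29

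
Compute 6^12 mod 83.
By repeated squaring mod 83: 6^{1}≡6, 6^{2}≡36, 6^{4}≡51, 6^{8}≡28. Then 6^{12} = 6^{8+4} ≡ 28 × 51 ≡ 17 mod 83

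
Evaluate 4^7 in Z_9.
By repeated squaring (mod 9): 4^{1}≡4, 4^{2}≡7, 4^{4}≡4. Then 4^{7} = 4^{4+2+1} ≡ 4 × 7 × 4 ≡ 4 (mod 9)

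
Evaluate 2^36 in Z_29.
Using Fermat: 2^{28} ≡ 1 mod 29. 36 ≡ 8 mod 28. So 2^{36} ≡ 2^{8} ≡ 24 mod 29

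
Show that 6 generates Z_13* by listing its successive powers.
6^1, 6^2, ..., 6^{12} mod 13: [6, 10, 8, 9, 2, 12, 7, 3, 5, 4, 11, 1]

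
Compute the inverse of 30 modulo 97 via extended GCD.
Extended GCD: 30(-42) + 97(13) = 1. So 30^(-1) ≡ -42 ≡ 55 (mod 97). Verify: 30 × 55 = 1650 ≡ 1 (mod 97)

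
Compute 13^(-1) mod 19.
Since 19 is prime, by Fermat 13^(-1) ≡ 13^{17} ≡ 3 mod 19. Verify: 13 × 3 = 39 ≡ 1 mod 19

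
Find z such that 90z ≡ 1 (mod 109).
Since 109 is prime, by Fermat 90^(-1) ≡ 90^{107} ≡ 86 (mod 109). Verify: 90 × 86 = 7740 ≡ 1 (mod 109)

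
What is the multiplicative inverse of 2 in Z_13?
Since 13 is prime, by Fermat 2^(-1) ≡ 2^{11} ≡ 7 (mod 13). Verify: 2 × 7 = 14 ≡ 1 (mod 13)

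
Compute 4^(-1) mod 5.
Since 5 is prime, by Fermat 4^(-1) ≡ 4^{3} ≡ 4 mod 5. Verify: 4 × 4 = 16 ≡ 1 mod 5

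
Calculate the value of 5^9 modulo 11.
By repeated squaring mod 11: 5^{1}≡5, 5^{2}≡3, 5^{4}≡9, 5^{8}≡4. Then 5^{9} = 5^{8+1} ≡ 4 × 5 ≡ 9 mod 11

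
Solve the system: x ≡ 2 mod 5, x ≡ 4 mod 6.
M = 5 × 6 = 30. M₁ = 6, y₁ ≡ 1 mod 5. M₂ = 5, y₂ ≡ 5 mod 6. x = 2×6×1 + 4×5×5 ≡ 22 mod 30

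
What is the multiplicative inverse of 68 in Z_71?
Since 71 is prime, by Fermat 68^(-1) ≡ 68^{69} ≡ 47 (mod 71). Verify: 68 × 47 = 3196 ≡ 1 (mod 71)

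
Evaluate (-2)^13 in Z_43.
By repeated squaring mod 43: (-2)^{1}≡41, (-2)^{2}≡4, (-2)^{4}≡16, (-2)^{8}≡41. Then (-2)^{13} = (-2)^{8+4+1} ≡ 41 × 16 × 41 ≡ 21 mod 43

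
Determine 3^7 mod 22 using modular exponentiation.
By repeated squaring mod 22: 3^{1}≡3, 3^{2}≡9, 3^{4}≡15. Then 3^{7} = 3^{4+2+1} ≡ 15 × 9 × 3 ≡ 9 mod 22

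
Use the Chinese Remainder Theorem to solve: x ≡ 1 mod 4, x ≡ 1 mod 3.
M = 4 × 3 = 12. M₁ = 3, y₁ ≡ 3 mod 4. M₂ = 4, y₂ ≡ 1 mod 3. x = 1×3×3 + 1×4×1 ≡ 1 mod 12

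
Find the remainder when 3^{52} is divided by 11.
By Fermat: 3^{10} ≡ 1 mod 11. 52 = 5×10 + 2. So 3^{52} ≡ 3^{2} ≡ 9 mod 11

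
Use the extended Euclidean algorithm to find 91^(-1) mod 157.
Extended GCD: 91(-69) + 157(40) = 1. So 91^(-1) ≡ -69 ≡ 88 (mod 157). Verify: 91 × 88 = 8008 ≡ 1 (mod 157)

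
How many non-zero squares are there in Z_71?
Exactly half the non-zero residues mod a prime are QRs: (71-1)/2 = 35.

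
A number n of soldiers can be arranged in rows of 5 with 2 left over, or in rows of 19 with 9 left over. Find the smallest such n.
M = 5 × 19 = 95. M₁ = 19, y₁ ≡ 4 mod 5. M₂ = 5, y₂ ≡ 4 mod 19. n = 2×19×4 + 9×5×4 ≡ 47 mod 95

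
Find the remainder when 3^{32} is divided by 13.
By Fermat: 3^{12} ≡ 1 (mod 13). 32 = 2×12 + 8. So 3^{32} ≡ 3^{8} ≡ 9 (mod 13)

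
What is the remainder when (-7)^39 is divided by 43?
By repeated squaring (mod 43): (-7)^{1}≡36, (-7)^{2}≡6, (-7)^{4}≡36, (-7)^{8}≡6, (-7)^{16}≡36, (-7)^{32}≡6. Then (-7)^{39} = (-7)^{32+4+2+1} ≡ 6 × 36 × 6 × 36 ≡ 1 (mod 43)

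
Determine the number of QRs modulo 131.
Exactly half the non-zero residues mod a prime are QRs: (131-1)/2 = 65.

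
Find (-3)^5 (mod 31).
By repeated squaring (mod 31): (-3)^{1}≡28, (-3)^{2}≡9, (-3)^{4}≡19. Then (-3)^{5} = (-3)^{4+1} ≡ 19 × 28 ≡ 5 (mod 31)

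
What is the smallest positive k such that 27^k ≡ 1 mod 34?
Powers of 27 mod 34: 27^1≡27, 27^2≡15, 27^3≡31, 27^4≡21, 27^5≡23, 27^6≡9, 27^7≡5, 27^8≡33, 27^9≡7, 27^10≡19, 27^11≡3, 27^12≡13, 27^13≡11, 27^14≡25, 27^15≡29, 27^16≡1. Order = 16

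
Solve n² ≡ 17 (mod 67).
The square roots of 17 mod 67 are 33 and 34. Verify: 33² = 1089 ≡ 17 (mod 67)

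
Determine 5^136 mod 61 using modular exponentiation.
Using Fermat: 5^{60} ≡ 1 (mod 61). 136 ≡ 16 (mod 60). So 5^{136} ≡ 5^{16} ≡ 56 (mod 61)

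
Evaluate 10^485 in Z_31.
Using Fermat: 10^{30} ≡ 1 (mod 31). 485 ≡ 5 (mod 30). So 10^{485} ≡ 10^{5} ≡ 25 (mod 31)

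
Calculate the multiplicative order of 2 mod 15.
Powers of 2 mod 15: 2^1≡2, 2^2≡4, 2^3≡8, 2^4≡1. So the order of 2 is 4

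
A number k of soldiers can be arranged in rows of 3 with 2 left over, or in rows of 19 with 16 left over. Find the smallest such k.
M = 3 × 19 = 57. M₁ = 19, y₁ ≡ 1 (mod 3). M₂ = 3, y₂ ≡ 13 (mod 19). k = 2×19×1 + 16×3×13 ≡ 35 (mod 57)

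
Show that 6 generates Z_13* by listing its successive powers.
6^1, 6^2, ..., 6^{12} mod 13: [6, 10, 8, 9, 2, 12, 7, 3, 5, 4, 11, 1]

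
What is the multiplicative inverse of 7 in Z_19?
Since 19 is prime, by Fermat 7^(-1) ≡ 7^{17} ≡ 11 mod 19. Verify: 7 × 11 = 77 ≡ 1 mod 19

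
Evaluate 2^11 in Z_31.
By repeated squaring (mod 31): 2^{1}≡2, 2^{2}≡4, 2^{4}≡16, 2^{8}≡8. Then 2^{11} = 2^{8+2+1} ≡ 8 × 4 × 2 ≡ 2 (mod 31)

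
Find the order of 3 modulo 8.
Powers of 3 mod 8: 3^1≡3, 3^2≡1. ord_8(3) = 2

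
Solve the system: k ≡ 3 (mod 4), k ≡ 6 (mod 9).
M = 4 × 9 = 36. M₁ = 9, y₁ ≡ 1 (mod 4). M₂ = 4, y₂ ≡ 7 (mod 9). k = 3×9×1 + 6×4×7 ≡ 15 (mod 36)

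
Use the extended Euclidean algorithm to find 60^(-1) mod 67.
Extended GCD: 60(19) + 67(-17) = 1. So 60^(-1) ≡ 19 mod 67. Verify: 60 × 19 = 1140 ≡ 1 mod 67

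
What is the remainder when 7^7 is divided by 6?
By repeated squaring mod 6: 7^{1}≡1, 7^{2}≡1, 7^{4}≡1. Then 7^{7} = 7^{4+2+1} ≡ 1 × 1 × 1 ≡ 1 mod 6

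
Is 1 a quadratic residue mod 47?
By Euler's criterion: 1^{23} ≡ 1 mod 47. Since this equals 1, 1 is a QR.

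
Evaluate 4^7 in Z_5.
Using Fermat: 4^{4} ≡ 1 mod 5. 7 ≡ 3 mod 4. So 4^{7} ≡ 4^{3} ≡ 4 mod 5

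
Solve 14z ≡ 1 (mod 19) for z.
Since 19 is prime, by Fermat 14^(-1) ≡ 14^{17} ≡ 15 (mod 19). Verify: 14 × 15 = 210 ≡ 1 (mod 19)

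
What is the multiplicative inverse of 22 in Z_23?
Since 23 is prime, by Fermat 22^(-1) ≡ 22^{21} ≡ 22 mod 23. Verify: 22 × 22 = 484 ≡ 1 mod 23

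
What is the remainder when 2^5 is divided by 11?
By repeated squaring mod 11: 2^{1}≡2, 2^{2}≡4, 2^{4}≡5. Then 2^{5} = 2^{4+1} ≡ 5 × 2 ≡ 10 mod 11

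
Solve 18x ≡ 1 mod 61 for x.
Since 61 is prime, by Fermat 18^(-1) ≡ 18^{59} ≡ 17 mod 61. Verify: 18 × 17 = 306 ≡ 1 mod 61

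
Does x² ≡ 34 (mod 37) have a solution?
By Euler's criterion: 34^{18} ≡ 1 (mod 37). Since this equals 1, 34 is a QR.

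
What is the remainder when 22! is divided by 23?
By Wilson's theorem, (22)! ≡ -1 ≡ 22 (mod 23)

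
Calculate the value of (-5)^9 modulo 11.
By repeated squaring (mod 11): (-5)^{1}≡6, (-5)^{2}≡3, (-5)^{4}≡9, (-5)^{8}≡4. Then (-5)^{9} = (-5)^{8+1} ≡ 4 × 6 ≡ 2 (mod 11)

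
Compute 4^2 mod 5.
4^{2} = 16 ≡ 1 mod 5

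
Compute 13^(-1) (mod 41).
Since 41 is prime, by Fermat 13^(-1) ≡ 13^{39} ≡ 19 (mod 41). Verify: 13 × 19 = 247 ≡ 1 (mod 41)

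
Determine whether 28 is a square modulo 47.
By Euler's criterion: 28^{23} ≡ 1 mod 47. Since this equals 1, 28 is a QR.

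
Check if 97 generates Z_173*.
ord_173(97) divides 172. For each prime q|172: 97^{86}≡172, 97^{4}≡164, none ≡ 1. So 97 has order 172 and is a primitive root mod 173.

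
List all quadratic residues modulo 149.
QRs mod 149: {1, 4, 5, 6, 7, 9, 16, 17, 19, 20, 22, 24, 25, 26, 28, 29, 30, 31, 33, 35, 36, 37, 39, 42, 45, 46, 47, 49, 53, 54, 61, 63, 64, 67, 68, 69, 73, 76, 80, 81, 82, 85, 86, 88, 95, 96, 100, 102, 103, 104, 107, 110, 112, 113, 114, 116, 118, 119, 120, 121, 123, 124, 125, 127, 129, 130, 132, 133, 140, 142, 143, 144, 145, 148}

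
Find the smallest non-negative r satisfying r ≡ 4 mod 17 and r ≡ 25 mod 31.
M = 17 × 31 = 527. M₁ = 31, y₁ ≡ 11 mod 17. M₂ = 17, y₂ ≡ 11 mod 31. r = 4×31×11 + 25×17×11 ≡ 242 mod 527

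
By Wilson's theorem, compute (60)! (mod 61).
By Wilson's theorem, (60)! ≡ -1 ≡ 60 (mod 61)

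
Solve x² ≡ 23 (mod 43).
The square roots of 23 mod 43 are 25 and 18. Verify: 25² = 625 ≡ 23 (mod 43)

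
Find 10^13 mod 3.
Using Fermat: 10^{2} ≡ 1 mod 3. 13 ≡ 1 mod 2. So 10^{13} ≡ 10^{1} ≡ 1 mod 3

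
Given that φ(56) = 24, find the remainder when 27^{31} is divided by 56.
By Euler: 27^{24} ≡ 1 (mod 56) since gcd(27, 56) = 1. 31 = 1×24 + 7. So 27^{31} ≡ 27^{7} ≡ 27 (mod 56)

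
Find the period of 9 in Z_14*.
Powers of 9 mod 14: 9^1≡9, 9^2≡11, 9^3≡1. So the order of 9 is 3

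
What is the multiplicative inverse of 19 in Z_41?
Since 41 is prime, by Fermat 19^(-1) ≡ 19^{39} ≡ 13 (mod 41). Verify: 19 × 13 = 247 ≡ 1 (mod 41)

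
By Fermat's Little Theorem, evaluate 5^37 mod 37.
By Fermat: 5^{36} ≡ 1 mod 37. So 5^{37} = 5^{36} · 5^{1} ≡ 5^{1} ≡ 5 mod 37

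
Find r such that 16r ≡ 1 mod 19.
Since 19 is prime, by Fermat 16^(-1) ≡ 16^{17} ≡ 6 mod 19. Verify: 16 × 6 = 96 ≡ 1 mod 19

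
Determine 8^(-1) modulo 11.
Since 11 is prime, by Fermat 8^(-1) ≡ 8^{9} ≡ 7 (mod 11). Verify: 8 × 7 = 56 ≡ 1 (mod 11)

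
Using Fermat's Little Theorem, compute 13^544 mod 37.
By Fermat: 13^{36} ≡ 1 (mod 37). 544 ≡ 4 (mod 36). So 13^{544} ≡ 13^{4} ≡ 34 (mod 37)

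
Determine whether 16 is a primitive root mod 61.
16^{15} ≡ 1 mod 61 and 15 < 60, so ord_61(16) = 15 ≠ 60 and 16 is not a primitive root.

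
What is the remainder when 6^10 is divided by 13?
By repeated squaring (mod 13): 6^{1}≡6, 6^{2}≡10, 6^{4}≡9, 6^{8}≡3. Then 6^{10} = 6^{8+2} ≡ 3 × 10 ≡ 4 (mod 13)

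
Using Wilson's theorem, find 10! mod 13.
(12)! = (10)! × (11) × (12) ≡ -1 (mod 13). So (10)! ≡ -1 × [(12)(11)]^(-1) ≡ 6 (mod 13)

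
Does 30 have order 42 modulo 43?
ord_43(30) divides 42. For each prime q|42: 30^{21}≡42, 30^{14}≡6, 30^{6}≡16, none ≡ 1. So 30 has order 42 and is a primitive root mod 43.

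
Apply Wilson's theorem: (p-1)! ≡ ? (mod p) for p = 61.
By Wilson's theorem, (60)! ≡ -1 ≡ 60 (mod 61)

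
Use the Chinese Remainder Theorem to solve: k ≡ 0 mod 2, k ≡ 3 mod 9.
M = 2 × 9 = 18. M₁ = 9, y₁ ≡ 1 mod 2. M₂ = 2, y₂ ≡ 5 mod 9. k = 0×9×1 + 3×2×5 ≡ 12 mod 18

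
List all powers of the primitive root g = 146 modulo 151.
146^1, 146^2, ..., 146^{150} mod 151: [146, 25, 26, 21, 46, 72, 93, 139, 60, 2, 141, 50, 52, 42, 92, 144, 35, 127, 120, 4, 131, 100, 104, 84, 33, 137, 70, 103, 89, 8, 111, 49, 57, 17, 66, 123, 140, 55, 27, 16, 71, 98, 114, 34, 132, 95, 129, 110, 54, 32, 142, 45, 77, 68, 113, 39, 107, 69, 108, 64, 133, 90, 3, 136, 75, 78, 63, 138, 65, 128, 115, 29, 6, 121, 150, 5, 126, 125, 130, 105, 79, 58, 12, 91, 149, 10, 101, 99, 109, 59, 7, 116, 24, 31, 147, 20, 51, 47, 67, 118, 14, 81, 48, 62, 143, 40, 102, 94, 134, 85, 28, 11, 96, 124, 135, 80, 53, 37, 117, 19, 56, 22, 41, 97, 119, 9, 106, 74, 83, 38, 112, 44, 82, 43, 87, 18, 61, 148, 15, 76, 73, 88, 13, 86, 23, 36, 122, 145, 30, 1]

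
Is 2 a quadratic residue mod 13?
By Euler's criterion: 2^{6} ≡ 12 mod 13. Since this equals -1 (≡ 12), 2 is not a QR.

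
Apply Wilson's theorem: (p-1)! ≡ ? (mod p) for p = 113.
By Wilson's theorem, (112)! ≡ -1 ≡ 112 (mod 113)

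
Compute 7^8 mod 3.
Using Fermat: 7^{2} ≡ 1 mod 3. 8 ≡ 0 mod 2. So 7^{8} ≡ 7^{0} ≡ 1 mod 3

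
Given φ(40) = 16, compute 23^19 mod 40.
By Euler: 23^{16} ≡ 1 mod 40 since gcd(23, 40) = 1. 19 = 1×16 + 3. So 23^{19} ≡ 23^{3} ≡ 7 mod 40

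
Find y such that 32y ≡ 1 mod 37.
Since 37 is prime, by Fermat 32^(-1) ≡ 32^{35} ≡ 22 mod 37. Verify: 32 × 22 = 704 ≡ 1 mod 37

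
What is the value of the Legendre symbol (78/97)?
(78/97) = 78^{48} mod 97 = -1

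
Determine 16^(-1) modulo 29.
Since 29 is prime, by Fermat 16^(-1) ≡ 16^{27} ≡ 20 (mod 29). Verify: 16 × 20 = 320 ≡ 1 (mod 29)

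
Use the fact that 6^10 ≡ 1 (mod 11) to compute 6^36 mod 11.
By Fermat: 6^{10} ≡ 1 (mod 11). 36 = 3×10 + 6. So 6^{36} ≡ 6^{6} ≡ 5 (mod 11)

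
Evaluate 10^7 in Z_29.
By repeated squaring (mod 29): 10^{1}≡10, 10^{2}≡13, 10^{4}≡24. Then 10^{7} = 10^{4+2+1} ≡ 24 × 13 × 10 ≡ 17 (mod 29)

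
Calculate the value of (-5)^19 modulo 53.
By repeated squaring mod 53: (-5)^{1}≡48, (-5)^{2}≡25, (-5)^{4}≡42, (-5)^{8}≡15, (-5)^{16}≡13. Then (-5)^{19} = (-5)^{16+2+1} ≡ 13 × 25 × 48 ≡ 18 mod 53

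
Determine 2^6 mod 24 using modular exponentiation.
By repeated squaring (mod 24): 2^{1}≡2, 2^{2}≡4, 2^{4}≡16. Then 2^{6} = 2^{4+2} ≡ 16 × 4 ≡ 16 (mod 24)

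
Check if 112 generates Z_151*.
ord_151(112) divides 150. For each prime q|150: 112^{75}≡150, 112^{50}≡118, 112^{30}≡8, none ≡ 1. So 112 has order 150 and is a primitive root mod 151.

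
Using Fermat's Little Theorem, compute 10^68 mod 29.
By Fermat: 10^{28} ≡ 1 (mod 29). 68 = 2×28 + 12. So 10^{68} ≡ 10^{12} ≡ 20 (mod 29)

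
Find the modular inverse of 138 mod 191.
Since 191 is prime, by Fermat 138^(-1) ≡ 138^{189} ≡ 18 (mod 191). Verify: 138 × 18 = 2484 ≡ 1 (mod 191)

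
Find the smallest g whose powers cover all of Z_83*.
g = 2. For each prime q|82: 2^{41}≡82, 2^{2}≡4, none ≡ 1, so ord_83(2) = 82 and 2 is a primitive root.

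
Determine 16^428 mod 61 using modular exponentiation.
Using Fermat: 16^{60} ≡ 1 (mod 61). 428 ≡ 8 (mod 60). So 16^{428} ≡ 16^{8} ≡ 57 (mod 61)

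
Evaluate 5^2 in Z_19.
5^{2} = 25 ≡ 6 mod 19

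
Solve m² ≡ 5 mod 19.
The square roots of 5 mod 19 are 9 and 10. Verify: 9² = 81 ≡ 5 mod 19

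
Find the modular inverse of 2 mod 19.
Since 19 is prime, by Fermat 2^(-1) ≡ 2^{17} ≡ 10 mod 19. Verify: 2 × 10 = 20 ≡ 1 mod 19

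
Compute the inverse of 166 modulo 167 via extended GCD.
Extended GCD: 166(-1) + 167(1) = 1. So 166^(-1) ≡ -1 ≡ 166 (mod 167). Verify: 166 × 166 = 27556 ≡ 1 (mod 167)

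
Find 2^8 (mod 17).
By repeated squaring (mod 17): 2^{1}≡2, 2^{2}≡4, 2^{4}≡16, 2^{8}≡1. So 2^{8} ≡ 1 (mod 17)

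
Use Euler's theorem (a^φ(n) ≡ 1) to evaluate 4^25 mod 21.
By Euler: 4^{12} ≡ 1 (mod 21) since gcd(4, 21) = 1. 25 = 2×12 + 1. So 4^{25} ≡ 4^{1} ≡ 4 (mod 21)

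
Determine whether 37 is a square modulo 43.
By Euler's criterion: 37^{21} ≡ 42 mod 43. Since this equals -1 (≡ 42), 37 is not a QR.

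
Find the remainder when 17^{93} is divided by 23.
By Fermat: 17^{22} ≡ 1 (mod 23). 93 = 4×22 + 5. So 17^{93} ≡ 17^{5} ≡ 21 (mod 23)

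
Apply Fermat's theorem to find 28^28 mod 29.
By Fermat's Little Theorem, 28^{28} ≡ 1 mod 29 since 29 is prime and gcd(28, 29) = 1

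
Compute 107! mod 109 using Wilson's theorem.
(108)! = (107)! × (108) ≡ -1 mod 109. So (107)! ≡ -1 × (108)^(-1) ≡ (-1)×(-1) = 1 mod 109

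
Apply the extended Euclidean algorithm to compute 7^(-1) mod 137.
Extended GCD: 7(-39) + 137(2) = 1. So 7^(-1) ≡ -39 ≡ 98 mod 137. Verify: 7 × 98 = 686 ≡ 1 mod 137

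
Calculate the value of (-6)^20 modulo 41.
By repeated squaring mod 41: (-6)^{1}≡35, (-6)^{2}≡36, (-6)^{4}≡25, (-6)^{8}≡10, (-6)^{16}≡18. Then (-6)^{20} = (-6)^{16+4} ≡ 18 × 25 ≡ 40 mod 41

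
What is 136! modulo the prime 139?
(138)! = (136)! × (137) × (138) ≡ -1 mod 139. So (136)! ≡ -1 × [(138)(137)]^(-1) ≡ 69 mod 139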